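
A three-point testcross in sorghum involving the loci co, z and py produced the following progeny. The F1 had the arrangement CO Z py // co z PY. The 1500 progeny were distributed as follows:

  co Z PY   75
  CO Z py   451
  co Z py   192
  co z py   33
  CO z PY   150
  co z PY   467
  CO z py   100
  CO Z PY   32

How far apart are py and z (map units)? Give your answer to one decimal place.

The two rarest classes, CO Z PY and co z py, are the double crossovers. Comparing them with the parentals, only the py allele has switched, so py is the middle locus and the order is z – py – co.
Crossovers in the z–py interval produce the single-crossover classes CO z py and co Z PY (100 + 75 = 175) plus the double crossovers (65).
RF(z–py) = (175 + 65) / 1500 = 240/1500 = 0.1600 → 16.0 map units.

16.0 map units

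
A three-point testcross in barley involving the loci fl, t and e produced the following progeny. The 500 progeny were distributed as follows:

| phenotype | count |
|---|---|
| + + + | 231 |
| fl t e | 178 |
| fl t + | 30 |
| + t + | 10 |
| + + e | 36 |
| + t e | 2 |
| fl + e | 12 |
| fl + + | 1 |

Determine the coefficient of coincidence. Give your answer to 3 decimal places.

The two most frequent reciprocal classes, fl t e and + + +, are the parental types, so the F1 was fl t e / + + +.
The two rarest classes, + t e and fl + +, are the double crossovers. Comparing them with the parentals, only the fl allele has switched, so fl is the middle locus and the order is t – fl – e.
t–fl: (22 + 3)/500 = 0.0500; fl–e: (66 + 3)/500 = 0.1380.
Expected DCO frequency = 0.0500 × 0.1380 ≈ 0.00690; observed = 3/500 ≈ 0.00600.
Coefficient of coincidence = 0.00600/0.00690 ≈ 0.870.

0.870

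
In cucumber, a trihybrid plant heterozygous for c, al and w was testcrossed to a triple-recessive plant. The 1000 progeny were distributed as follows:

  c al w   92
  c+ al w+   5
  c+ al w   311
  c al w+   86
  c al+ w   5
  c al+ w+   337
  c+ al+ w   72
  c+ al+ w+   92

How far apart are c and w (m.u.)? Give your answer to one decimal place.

The two most frequent reciprocal classes, c al+ w+ and c+ al w, are the parental types, so the F1 was c al+ w+ / c+ al w.
The two rarest classes, c al+ w and c+ al w+, are the double crossovers. Comparing them with the parentals, only the w allele has switched, so w is the middle locus and the order is al – w – c.
Crossovers in the w–c interval produce the single-crossover classes c+ al+ w+ and c al w (92 + 92 = 184) plus the double crossovers (10).
RF(w–c) = (184 + 10) / 1000 = 194/1000 = 0.1940 → 19.4 m.u.

19.4 m.u.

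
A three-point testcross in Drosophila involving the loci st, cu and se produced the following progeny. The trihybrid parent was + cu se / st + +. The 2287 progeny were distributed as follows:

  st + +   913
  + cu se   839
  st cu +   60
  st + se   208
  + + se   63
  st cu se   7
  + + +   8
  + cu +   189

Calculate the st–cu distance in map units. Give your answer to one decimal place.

The two rarest classes, st cu se and + + +, are the double crossovers. Comparing them with the parentals, only the st allele has switched, so st is the middle locus and the order is se – st – cu.
Crossovers in the st–cu interval produce the single-crossover classes + + se and st cu + (63 + 60 = 123) plus the double crossovers (15).
RF(st–cu) = (123 + 15) / 2287 = 138/2287 = 0.0603 → 6.0 map units.

6.0 map units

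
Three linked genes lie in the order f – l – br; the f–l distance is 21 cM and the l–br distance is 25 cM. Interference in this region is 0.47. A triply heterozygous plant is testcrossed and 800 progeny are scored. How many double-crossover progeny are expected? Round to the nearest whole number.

22

Map distances give recombination frequencies of 0.210 and 0.250 for the two intervals.
With interference 0.47 (so coincidence = 0.53), expected double-crossover frequency = 0.210 × 0.250 × 0.53 = 0.02782.
Expected number = 0.02782 × 800 = 22.26 ≈ 22.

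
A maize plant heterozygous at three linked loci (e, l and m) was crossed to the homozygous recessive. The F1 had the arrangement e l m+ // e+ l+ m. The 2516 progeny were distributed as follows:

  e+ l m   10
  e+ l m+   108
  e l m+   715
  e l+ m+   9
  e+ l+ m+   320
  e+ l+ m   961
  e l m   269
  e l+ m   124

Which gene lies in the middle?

The two rarest classes, e l+ m+ and e+ l m, are the double crossovers. Comparing them with the parentals, only the l allele has switched, so l is the middle locus and the order is e – l – m.

l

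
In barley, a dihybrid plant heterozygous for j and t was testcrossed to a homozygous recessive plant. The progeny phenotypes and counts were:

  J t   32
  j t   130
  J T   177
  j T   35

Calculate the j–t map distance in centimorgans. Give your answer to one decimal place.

The two most frequent classes, J T (177) and j t (130), are the parental types, so the F1 was J T / j t.
The recombinant classes are J t and j T: 32 + 35 = 67.
Recombination frequency = 67/374 = 0.1791 ≈ 17.9%, i.e. 17.9 centimorgans.

17.9 centimorgans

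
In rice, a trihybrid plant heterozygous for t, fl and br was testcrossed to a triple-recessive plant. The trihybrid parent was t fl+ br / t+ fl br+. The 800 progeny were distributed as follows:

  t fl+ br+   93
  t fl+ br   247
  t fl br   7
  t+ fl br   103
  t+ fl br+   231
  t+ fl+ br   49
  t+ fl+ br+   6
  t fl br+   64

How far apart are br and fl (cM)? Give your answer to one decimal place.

26.1 cM

The two rarest classes, t fl br and t+ fl+ br+, are the double crossovers. Comparing them with the parentals, only the fl allele has switched, so fl is the middle locus and the order is br – fl – t.
Crossovers in the br–fl interval produce the single-crossover classes t fl+ br+ and t+ fl br (93 + 103 = 196) plus the double crossovers (13).
RF(br–fl) = (196 + 13) / 800 = 209/800 = 0.2612 → 26.1 cM.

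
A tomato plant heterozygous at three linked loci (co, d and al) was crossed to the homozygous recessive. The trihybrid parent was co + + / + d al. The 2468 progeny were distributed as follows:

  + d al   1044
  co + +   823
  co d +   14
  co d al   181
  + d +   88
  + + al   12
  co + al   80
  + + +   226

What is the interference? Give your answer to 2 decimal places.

0.24

The two rarest classes, co d + and + + al, are the double crossovers. Comparing them with the parentals, only the d allele has switched, so d is the middle locus and the order is al – d – co.
al–d: (168 + 26)/2468 = 0.0786; d–co: (407 + 26)/2468 = 0.1754.
Expected DCO frequency = 0.0786 × 0.1754 ≈ 0.01379; observed = 26/2468 ≈ 0.01053.
Coefficient of coincidence = 0.01053/0.01379 ≈ 0.76; interference = 1 − 0.76 = 0.24.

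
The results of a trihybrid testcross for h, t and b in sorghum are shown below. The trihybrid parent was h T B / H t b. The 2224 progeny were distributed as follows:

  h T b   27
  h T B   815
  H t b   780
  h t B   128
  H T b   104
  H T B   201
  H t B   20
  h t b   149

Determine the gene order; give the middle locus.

The two rarest classes, h T b and H t B, are the double crossovers. Comparing them with the parentals, only the b allele has switched, so b is the middle locus and the order is t – b – h.

b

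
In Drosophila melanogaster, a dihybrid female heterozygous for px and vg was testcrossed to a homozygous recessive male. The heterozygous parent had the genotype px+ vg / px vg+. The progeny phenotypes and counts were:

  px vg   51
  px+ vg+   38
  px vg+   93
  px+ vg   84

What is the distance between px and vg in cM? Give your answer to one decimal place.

The recombinant classes are px+ vg+ and px vg: 38 + 51 = 89.
Recombination frequency = 89/266 = 0.3346 ≈ 33.5%, i.e. 33.5 cM.

33.5 cM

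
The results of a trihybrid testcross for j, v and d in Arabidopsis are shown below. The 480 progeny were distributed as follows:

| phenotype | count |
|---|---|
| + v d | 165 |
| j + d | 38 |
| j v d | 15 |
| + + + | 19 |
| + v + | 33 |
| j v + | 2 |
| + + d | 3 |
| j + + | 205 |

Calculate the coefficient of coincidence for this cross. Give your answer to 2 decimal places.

The two most frequent reciprocal classes, + v d and j + +, are the parental types, so the F1 was + v d / j + +.
The two rarest classes, + + d and j v +, are the double crossovers. Comparing them with the parentals, only the v allele has switched, so v is the middle locus and the order is j – v – d.
j–v: (34 + 5)/480 = 0.0813; v–d: (71 + 5)/480 = 0.1583.
Expected DCO frequency = 0.0813 × 0.1583 ≈ 0.01287; observed = 5/480 ≈ 0.01042.
Coefficient of coincidence = 0.01042/0.01287 ≈ 0.81.

0.81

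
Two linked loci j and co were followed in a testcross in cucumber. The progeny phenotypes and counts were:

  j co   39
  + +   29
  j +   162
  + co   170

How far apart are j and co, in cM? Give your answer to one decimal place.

The two most frequent classes, + co (170) and j + (162), are the parental types, so the F1 was + co / j +.
The recombinant classes are + + and j co: 29 + 39 = 68.
Recombination frequency = 68/400 = 0.1700 ≈ 17.0%, i.e. 17.0 cM.

17.0 cM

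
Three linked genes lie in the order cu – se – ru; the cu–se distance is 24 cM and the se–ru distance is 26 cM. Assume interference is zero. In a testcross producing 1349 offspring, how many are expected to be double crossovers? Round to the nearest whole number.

Map distances give recombination frequencies of 0.240 and 0.260 for the two intervals.
With no interference, expected double-crossover frequency = 0.240 × 0.260 = 0.06240.
Expected number = 0.06240 × 1349 = 84.18 ≈ 84.

84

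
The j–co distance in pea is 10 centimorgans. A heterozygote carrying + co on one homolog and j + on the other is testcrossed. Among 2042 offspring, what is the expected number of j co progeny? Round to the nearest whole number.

102

A map distance of 10 centimorgans corresponds to a recombination frequency of 0.100.
The F1 is + co / j +, so j co is a recombinant gamete class with expected frequency r/2 = 0.100/2 = 0.0500.
Expected number = 0.0500 × 2042 = 102.10 ≈ 102.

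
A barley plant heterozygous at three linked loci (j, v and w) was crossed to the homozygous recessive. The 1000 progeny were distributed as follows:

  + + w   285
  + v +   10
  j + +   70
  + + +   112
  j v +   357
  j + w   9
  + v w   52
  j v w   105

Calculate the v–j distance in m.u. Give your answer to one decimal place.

14.1 m.u.

The two most frequent reciprocal classes, j v + and + + w, are the parental types, so the F1 was j v + / + + w.
The two rarest classes, + v + and j + w, are the double crossovers. Comparing them with the parentals, only the j allele has switched, so j is the middle locus and the order is w – j – v.
Crossovers in the j–v interval produce the single-crossover classes j + + and + v w (70 + 52 = 122) plus the double crossovers (19).
RF(j–v) = (122 + 19) / 1000 = 141/1000 = 0.1410 → 14.1 m.u.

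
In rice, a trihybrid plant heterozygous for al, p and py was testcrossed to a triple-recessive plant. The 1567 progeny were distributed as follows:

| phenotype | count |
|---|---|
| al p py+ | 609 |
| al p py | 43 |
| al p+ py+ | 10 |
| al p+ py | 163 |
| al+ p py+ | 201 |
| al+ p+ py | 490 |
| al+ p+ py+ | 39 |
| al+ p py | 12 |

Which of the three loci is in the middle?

The two most frequent reciprocal classes, al p py+ and al+ p+ py, are the parental types, so the F1 was al p py+ / al+ p+ py.
The two rarest classes, al p+ py+ and al+ p py, are the double crossovers. Comparing them with the parentals, only the p allele has switched, so p is the middle locus and the order is py – p – al.

p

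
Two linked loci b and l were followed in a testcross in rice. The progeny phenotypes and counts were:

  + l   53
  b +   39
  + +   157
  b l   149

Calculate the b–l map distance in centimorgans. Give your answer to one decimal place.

The two most frequent classes, + + (157) and b l (149), are the parental types, so the F1 was + + / b l.
The recombinant classes are + l and b +: 53 + 39 = 92.
Recombination frequency = 92/398 = 0.2312 ≈ 23.1%, i.e. 23.1 centimorgans.

23.1 centimorgans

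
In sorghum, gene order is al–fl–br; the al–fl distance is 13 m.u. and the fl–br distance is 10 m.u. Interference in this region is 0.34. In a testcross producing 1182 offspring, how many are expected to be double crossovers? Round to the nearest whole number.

Map distances give recombination frequencies of 0.130 and 0.100 for the two intervals.
With interference 0.34 (so coincidence = 0.66), expected double-crossover frequency = 0.130 × 0.100 × 0.66 = 0.00858.
Expected number = 0.00858 × 1182 = 10.14 ≈ 10.

10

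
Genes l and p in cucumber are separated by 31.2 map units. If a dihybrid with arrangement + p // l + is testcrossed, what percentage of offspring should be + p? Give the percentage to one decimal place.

34.4%

A map distance of 31.2 map units corresponds to a recombination frequency of 0.312.
The F1 is + p / l +, so + p is a parental gamete class with expected frequency (1 − r)/2 = 0.688/2 = 0.3440.
That is 0.3440 = 34.4% of the progeny.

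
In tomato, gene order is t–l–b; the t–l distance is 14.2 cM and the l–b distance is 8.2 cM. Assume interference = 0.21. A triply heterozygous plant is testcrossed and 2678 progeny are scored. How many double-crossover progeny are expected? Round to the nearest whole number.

25

Map distances give recombination frequencies of 0.142 and 0.082 for the two intervals.
With interference 0.21 (so coincidence = 0.79), expected double-crossover frequency = 0.142 × 0.082 × 0.79 = 0.00920.
Expected number = 0.00920 × 2678 = 24.63 ≈ 25.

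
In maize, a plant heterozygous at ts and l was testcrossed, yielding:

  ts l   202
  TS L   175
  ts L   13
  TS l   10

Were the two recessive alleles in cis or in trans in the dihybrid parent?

cis

The two most frequent classes are TS L (175) and ts l (202); these are the parental (non-recombinant) types.
So the F1 carried TS L on one chromosome and ts l on the other — the recessive alleles are on the same chromosome (cis / coupling).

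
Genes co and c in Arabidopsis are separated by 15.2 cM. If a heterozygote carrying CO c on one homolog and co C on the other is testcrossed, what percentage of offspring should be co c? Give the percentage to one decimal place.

A map distance of 15.2 cM corresponds to a recombination frequency of 0.152.
The F1 is CO c / co C, so co c is a recombinant gamete class with expected frequency r/2 = 0.152/2 = 0.0760.
That is 0.0760 = 7.6% of the progeny.

7.6%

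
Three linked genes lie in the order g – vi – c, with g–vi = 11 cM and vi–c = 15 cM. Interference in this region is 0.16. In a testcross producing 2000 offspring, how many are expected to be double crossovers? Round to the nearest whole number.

Map distances give recombination frequencies of 0.110 and 0.150 for the two intervals.
With interference 0.16 (so coincidence = 0.84), expected double-crossover frequency = 0.110 × 0.150 × 0.84 = 0.01386.
Expected number = 0.01386 × 2000 = 27.72 ≈ 28.

28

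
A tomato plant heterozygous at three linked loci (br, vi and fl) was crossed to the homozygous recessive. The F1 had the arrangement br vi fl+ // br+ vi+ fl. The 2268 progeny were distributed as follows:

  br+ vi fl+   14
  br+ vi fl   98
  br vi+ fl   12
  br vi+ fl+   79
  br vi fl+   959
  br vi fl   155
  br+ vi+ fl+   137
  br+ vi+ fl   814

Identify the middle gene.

The two rarest classes, br+ vi fl+ and br vi+ fl, are the double crossovers. Comparing them with the parentals, only the br allele has switched, so br is the middle locus and the order is vi – br – fl.

br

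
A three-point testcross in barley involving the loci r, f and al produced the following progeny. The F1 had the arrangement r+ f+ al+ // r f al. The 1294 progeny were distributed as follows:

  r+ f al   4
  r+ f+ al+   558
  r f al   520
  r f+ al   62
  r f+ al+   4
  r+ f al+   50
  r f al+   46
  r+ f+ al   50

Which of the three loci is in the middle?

r

The two rarest classes, r f+ al+ and r+ f al, are the double crossovers. Comparing them with the parentals, only the r allele has switched, so r is the middle locus and the order is al – r – f.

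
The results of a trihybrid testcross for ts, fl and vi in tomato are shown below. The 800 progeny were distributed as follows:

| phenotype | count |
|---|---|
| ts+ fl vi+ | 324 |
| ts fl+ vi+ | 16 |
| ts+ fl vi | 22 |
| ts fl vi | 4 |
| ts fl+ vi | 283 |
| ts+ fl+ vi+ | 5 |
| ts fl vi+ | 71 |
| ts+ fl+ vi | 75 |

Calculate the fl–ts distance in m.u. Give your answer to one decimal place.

The two most frequent reciprocal classes, ts+ fl vi+ and ts fl+ vi, are the parental types, so the F1 was ts+ fl vi+ / ts fl+ vi.
The two rarest classes, ts+ fl+ vi+ and ts fl vi, are the double crossovers. Comparing them with the parentals, only the fl allele has switched, so fl is the middle locus and the order is ts – fl – vi.
Crossovers in the ts–fl interval produce the single-crossover classes ts fl vi+ and ts+ fl+ vi (71 + 75 = 146) plus the double crossovers (9).
RF(ts–fl) = (146 + 9) / 800 = 155/800 = 0.1938 → 19.4 m.u.

19.4 m.u.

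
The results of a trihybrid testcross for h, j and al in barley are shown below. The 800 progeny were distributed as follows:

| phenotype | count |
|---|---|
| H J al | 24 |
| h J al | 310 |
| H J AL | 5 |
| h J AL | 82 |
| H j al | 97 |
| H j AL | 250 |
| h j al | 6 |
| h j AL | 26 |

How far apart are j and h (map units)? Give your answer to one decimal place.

7.6 map units

The two most frequent reciprocal classes, H j AL and h J al, are the parental types, so the F1 was H j AL / h J al.
The two rarest classes, H J AL and h j al, are the double crossovers. Comparing them with the parentals, only the j allele has switched, so j is the middle locus and the order is h – j – al.
Crossovers in the h–j interval produce the single-crossover classes h j AL and H J al (26 + 24 = 50) plus the double crossovers (11).
RF(h–j) = (50 + 11) / 800 = 61/800 = 0.0762 → 7.6 map units.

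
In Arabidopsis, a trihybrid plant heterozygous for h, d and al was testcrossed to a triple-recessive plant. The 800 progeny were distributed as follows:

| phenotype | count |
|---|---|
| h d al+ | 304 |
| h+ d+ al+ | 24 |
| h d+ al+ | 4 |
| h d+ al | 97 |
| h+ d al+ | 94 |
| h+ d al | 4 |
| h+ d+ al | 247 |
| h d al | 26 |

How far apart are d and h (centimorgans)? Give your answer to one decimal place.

24.9 centimorgans

The two most frequent reciprocal classes, h d al+ and h+ d+ al, are the parental types, so the F1 was h d al+ / h+ d+ al.
The two rarest classes, h d+ al+ and h+ d al, are the double crossovers. Comparing them with the parentals, only the d allele has switched, so d is the middle locus and the order is al – d – h.
Crossovers in the d–h interval produce the single-crossover classes h+ d al+ and h d+ al (94 + 97 = 191) plus the double crossovers (8).
RF(d–h) = (191 + 8) / 800 = 199/800 = 0.2487 → 24.9 centimorgans.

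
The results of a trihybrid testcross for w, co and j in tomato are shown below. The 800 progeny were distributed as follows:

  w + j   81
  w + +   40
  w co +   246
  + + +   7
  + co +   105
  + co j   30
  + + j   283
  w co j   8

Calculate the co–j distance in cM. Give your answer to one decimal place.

10.6 cM

The two most frequent reciprocal classes, + + j and w co +, are the parental types, so the F1 was + + j / w co +.
The two rarest classes, + + + and w co j, are the double crossovers. Comparing them with the parentals, only the j allele has switched, so j is the middle locus and the order is w – j – co.
Crossovers in the j–co interval produce the single-crossover classes + co j and w + + (30 + 40 = 70) plus the double crossovers (15).
RF(j–co) = (70 + 15) / 800 = 85/800 = 0.1062 → 10.6 cM.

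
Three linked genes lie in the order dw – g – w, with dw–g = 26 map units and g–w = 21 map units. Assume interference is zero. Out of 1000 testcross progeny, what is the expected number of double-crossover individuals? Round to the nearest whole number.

55

Map distances give recombination frequencies of 0.260 and 0.210 for the two intervals.
With no interference, expected double-crossover frequency = 0.260 × 0.210 = 0.05460.
Expected number = 0.05460 × 1000 = 54.60 ≈ 55.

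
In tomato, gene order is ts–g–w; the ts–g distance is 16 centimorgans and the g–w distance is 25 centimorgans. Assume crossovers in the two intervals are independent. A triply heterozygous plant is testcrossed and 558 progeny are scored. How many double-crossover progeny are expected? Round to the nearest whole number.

Map distances give recombination frequencies of 0.160 and 0.250 for the two intervals.
With no interference, expected double-crossover frequency = 0.160 × 0.250 = 0.04000.
Expected number = 0.04000 × 558 = 22.32 ≈ 22.

22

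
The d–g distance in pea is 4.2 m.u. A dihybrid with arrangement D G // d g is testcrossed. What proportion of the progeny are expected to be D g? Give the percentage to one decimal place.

A map distance of 4.2 m.u. corresponds to a recombination frequency of 0.042.
The F1 is D G / d g, so D g is a recombinant gamete class with expected frequency r/2 = 0.042/2 = 0.0210.
That is 0.0210 = 2.1% of the progeny.

2.1%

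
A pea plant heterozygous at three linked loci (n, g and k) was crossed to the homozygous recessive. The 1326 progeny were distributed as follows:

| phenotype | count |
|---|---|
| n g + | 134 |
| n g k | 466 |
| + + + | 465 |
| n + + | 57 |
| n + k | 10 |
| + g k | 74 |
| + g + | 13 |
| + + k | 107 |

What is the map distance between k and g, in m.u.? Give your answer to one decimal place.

The two most frequent reciprocal classes, n g k and + + +, are the parental types, so the F1 was n g k / + + +.
The two rarest classes, n + k and + g +, are the double crossovers. Comparing them with the parentals, only the g allele has switched, so g is the middle locus and the order is n – g – k.
Crossovers in the g–k interval produce the single-crossover classes n g + and + + k (134 + 107 = 241) plus the double crossovers (23).
RF(g–k) = (241 + 23) / 1326 = 264/1326 = 0.1991 → 19.9 m.u.

19.9 m.u.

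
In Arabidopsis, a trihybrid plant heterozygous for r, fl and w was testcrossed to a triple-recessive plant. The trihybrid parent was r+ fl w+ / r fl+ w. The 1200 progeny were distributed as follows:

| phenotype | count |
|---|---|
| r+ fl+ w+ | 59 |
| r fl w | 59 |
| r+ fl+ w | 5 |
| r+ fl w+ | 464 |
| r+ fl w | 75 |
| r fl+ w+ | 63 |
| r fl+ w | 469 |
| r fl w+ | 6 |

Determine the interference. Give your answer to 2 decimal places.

The two rarest classes, r fl w+ and r+ fl+ w, are the double crossovers. Comparing them with the parentals, only the r allele has switched, so r is the middle locus and the order is w – r – fl.
w–r: (138 + 11)/1200 = 0.1242; r–fl: (118 + 11)/1200 = 0.1075.
Expected DCO frequency = 0.1242 × 0.1075 ≈ 0.01335; observed = 11/1200 ≈ 0.00917.
Coefficient of coincidence = 0.00917/0.01335 ≈ 0.69; interference = 1 − 0.69 = 0.31.

0.31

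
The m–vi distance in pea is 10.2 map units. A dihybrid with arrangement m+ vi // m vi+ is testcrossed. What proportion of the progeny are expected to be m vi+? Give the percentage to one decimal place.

A map distance of 10.2 map units corresponds to a recombination frequency of 0.102.
The F1 is m+ vi / m vi+, so m vi+ is a parental gamete class with expected frequency (1 − r)/2 = 0.898/2 = 0.4490.
That is 0.4490 = 44.9% of the progeny.

44.9%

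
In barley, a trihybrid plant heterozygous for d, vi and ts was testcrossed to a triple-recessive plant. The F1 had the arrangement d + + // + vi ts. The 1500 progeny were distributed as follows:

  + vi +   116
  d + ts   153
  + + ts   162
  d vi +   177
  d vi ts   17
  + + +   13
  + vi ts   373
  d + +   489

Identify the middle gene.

d

The two rarest classes, + + + and d vi ts, are the double crossovers. Comparing them with the parentals, only the d allele has switched, so d is the middle locus and the order is vi – d – ts.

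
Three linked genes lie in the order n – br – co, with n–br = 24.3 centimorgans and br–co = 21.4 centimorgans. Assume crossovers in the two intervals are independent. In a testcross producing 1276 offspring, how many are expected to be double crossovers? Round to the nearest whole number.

66

Map distances give recombination frequencies of 0.243 and 0.214 for the two intervals.
With no interference, expected double-crossover frequency = 0.243 × 0.214 = 0.05200.
Expected number = 0.05200 × 1276 = 66.35 ≈ 66.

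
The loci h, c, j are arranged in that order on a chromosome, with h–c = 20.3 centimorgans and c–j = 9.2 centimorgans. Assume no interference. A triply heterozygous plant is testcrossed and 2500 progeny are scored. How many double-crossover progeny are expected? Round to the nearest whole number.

Map distances give recombination frequencies of 0.203 and 0.092 for the two intervals.
With no interference, expected double-crossover frequency = 0.203 × 0.092 = 0.01868.
Expected number = 0.01868 × 2500 = 46.69 ≈ 47.

47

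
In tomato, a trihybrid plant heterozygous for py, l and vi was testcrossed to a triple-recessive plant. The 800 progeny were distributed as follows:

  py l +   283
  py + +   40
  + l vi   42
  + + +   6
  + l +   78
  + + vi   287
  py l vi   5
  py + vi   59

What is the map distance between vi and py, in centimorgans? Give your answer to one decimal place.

18.5 centimorgans

The two most frequent reciprocal classes, + + vi and py l +, are the parental types, so the F1 was + + vi / py l +.
The two rarest classes, + + + and py l vi, are the double crossovers. Comparing them with the parentals, only the vi allele has switched, so vi is the middle locus and the order is l – vi – py.
Crossovers in the vi–py interval produce the single-crossover classes py + vi and + l + (59 + 78 = 137) plus the double crossovers (11).
RF(vi–py) = (137 + 11) / 800 = 148/800 = 0.1850 → 18.5 centimorgans.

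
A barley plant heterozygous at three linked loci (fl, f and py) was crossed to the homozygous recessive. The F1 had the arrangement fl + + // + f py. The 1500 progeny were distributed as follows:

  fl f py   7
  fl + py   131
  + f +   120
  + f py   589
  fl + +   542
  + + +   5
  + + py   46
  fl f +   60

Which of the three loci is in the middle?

fl

The two rarest classes, + + + and fl f py, are the double crossovers. Comparing them with the parentals, only the fl allele has switched, so fl is the middle locus and the order is py – fl – f.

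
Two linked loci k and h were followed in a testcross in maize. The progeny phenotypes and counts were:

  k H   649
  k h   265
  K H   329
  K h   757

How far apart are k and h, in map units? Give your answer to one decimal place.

The two most frequent classes, K h (757) and k H (649), are the parental types, so the F1 was K h / k H.
The recombinant classes are K H and k h: 329 + 265 = 594.
Recombination frequency = 594/2000 = 0.2970 ≈ 29.7%, i.e. 29.7 map units.

29.7 map units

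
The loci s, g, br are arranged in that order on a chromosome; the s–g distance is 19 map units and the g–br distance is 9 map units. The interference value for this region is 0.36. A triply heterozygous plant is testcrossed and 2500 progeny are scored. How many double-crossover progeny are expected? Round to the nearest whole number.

27

Map distances give recombination frequencies of 0.190 and 0.090 for the two intervals.
With interference 0.36 (so coincidence = 0.64), expected double-crossover frequency = 0.190 × 0.090 × 0.64 = 0.01094.
Expected number = 0.01094 × 2500 = 27.36 ≈ 27.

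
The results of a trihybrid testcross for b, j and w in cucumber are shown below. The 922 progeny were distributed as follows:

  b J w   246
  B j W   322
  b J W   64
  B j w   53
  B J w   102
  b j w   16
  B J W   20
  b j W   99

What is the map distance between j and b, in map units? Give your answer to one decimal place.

25.7 map units

The two most frequent reciprocal classes, b J w and B j W, are the parental types, so the F1 was b J w / B j W.
The two rarest classes, b j w and B J W, are the double crossovers. Comparing them with the parentals, only the j allele has switched, so j is the middle locus and the order is w – j – b.
Crossovers in the j–b interval produce the single-crossover classes B J w and b j W (102 + 99 = 201) plus the double crossovers (36).
RF(j–b) = (201 + 36) / 922 = 237/922 = 0.2570 → 25.7 map units.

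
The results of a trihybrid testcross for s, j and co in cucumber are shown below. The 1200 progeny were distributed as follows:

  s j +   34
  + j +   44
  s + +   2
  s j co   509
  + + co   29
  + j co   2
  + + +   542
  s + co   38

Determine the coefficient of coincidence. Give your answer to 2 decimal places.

0.83

The two most frequent reciprocal classes, + + + and s j co, are the parental types, so the F1 was + + + / s j co.
The two rarest classes, s + + and + j co, are the double crossovers. Comparing them with the parentals, only the s allele has switched, so s is the middle locus and the order is co – s – j.
co–s: (63 + 4)/1200 = 0.0558; s–j: (82 + 4)/1200 = 0.0717.
Expected DCO frequency = 0.0558 × 0.0717 ≈ 0.00400; observed = 4/1200 ≈ 0.00333.
Coefficient of coincidence = 0.00333/0.00400 ≈ 0.83.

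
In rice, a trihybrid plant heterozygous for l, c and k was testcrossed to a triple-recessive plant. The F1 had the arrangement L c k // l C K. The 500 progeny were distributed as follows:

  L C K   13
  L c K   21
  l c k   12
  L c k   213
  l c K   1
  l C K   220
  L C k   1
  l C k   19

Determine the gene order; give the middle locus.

The two rarest classes, L C k and l c K, are the double crossovers. Comparing them with the parentals, only the c allele has switched, so c is the middle locus and the order is l – c – k.

c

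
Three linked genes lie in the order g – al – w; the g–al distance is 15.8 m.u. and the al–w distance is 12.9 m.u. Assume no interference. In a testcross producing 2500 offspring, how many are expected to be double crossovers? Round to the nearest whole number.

51

Map distances give recombination frequencies of 0.158 and 0.129 for the two intervals.
With no interference, expected double-crossover frequency = 0.158 × 0.129 = 0.02038.
Expected number = 0.02038 × 2500 = 50.96 ≈ 51.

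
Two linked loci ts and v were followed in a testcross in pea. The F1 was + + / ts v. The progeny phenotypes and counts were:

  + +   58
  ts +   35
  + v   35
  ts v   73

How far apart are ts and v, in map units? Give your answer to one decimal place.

The recombinant classes are + v and ts +: 35 + 35 = 70.
Recombination frequency = 70/201 = 0.3483 ≈ 34.8%, i.e. 34.8 map units.

34.8 map units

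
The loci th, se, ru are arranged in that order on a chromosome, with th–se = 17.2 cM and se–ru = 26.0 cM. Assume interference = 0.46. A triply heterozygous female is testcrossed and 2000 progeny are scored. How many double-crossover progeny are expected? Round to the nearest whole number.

Map distances give recombination frequencies of 0.172 and 0.260 for the two intervals.
With interference 0.46 (so coincidence = 0.54), expected double-crossover frequency = 0.172 × 0.260 × 0.54 = 0.02415.
Expected number = 0.02415 × 2000 = 48.30 ≈ 48.

48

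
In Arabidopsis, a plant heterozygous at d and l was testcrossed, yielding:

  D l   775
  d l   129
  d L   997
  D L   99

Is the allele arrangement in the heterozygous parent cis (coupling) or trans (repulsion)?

The two most frequent classes are D l (775) and d L (997); these are the parental (non-recombinant) types.
So the F1 carried D l on one chromosome and d L on the other — the recessive alleles are on opposite chromosomes (trans / repulsion).

trans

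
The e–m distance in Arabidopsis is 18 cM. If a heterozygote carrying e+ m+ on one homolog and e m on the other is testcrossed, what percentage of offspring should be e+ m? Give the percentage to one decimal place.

9.0%

A map distance of 18 cM corresponds to a recombination frequency of 0.180.
The F1 is e+ m+ / e m, so e+ m is a recombinant gamete class with expected frequency r/2 = 0.180/2 = 0.0900.
That is 0.0900 = 9.0% of the progeny.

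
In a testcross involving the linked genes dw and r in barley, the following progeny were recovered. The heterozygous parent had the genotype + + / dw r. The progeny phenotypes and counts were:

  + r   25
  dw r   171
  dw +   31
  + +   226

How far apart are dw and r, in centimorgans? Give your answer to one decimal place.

12.4 centimorgans

The recombinant classes are + r and dw +: 25 + 31 = 56.
Recombination frequency = 56/453 = 0.1236 ≈ 12.4%, i.e. 12.4 centimorgans.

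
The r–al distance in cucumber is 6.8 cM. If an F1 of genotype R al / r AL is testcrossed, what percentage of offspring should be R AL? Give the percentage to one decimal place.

A map distance of 6.8 cM corresponds to a recombination frequency of 0.068.
The F1 is R al / r AL, so R AL is a recombinant gamete class with expected frequency r/2 = 0.068/2 = 0.0340.
That is 0.0340 = 3.4% of the progeny.

3.4%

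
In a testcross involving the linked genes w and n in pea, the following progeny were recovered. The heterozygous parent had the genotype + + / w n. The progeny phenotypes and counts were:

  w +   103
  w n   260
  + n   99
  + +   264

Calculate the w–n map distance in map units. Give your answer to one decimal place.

The recombinant classes are + n and w +: 99 + 103 = 202.
Recombination frequency = 202/726 = 0.2782 ≈ 27.8%, i.e. 27.8 map units.

27.8 map units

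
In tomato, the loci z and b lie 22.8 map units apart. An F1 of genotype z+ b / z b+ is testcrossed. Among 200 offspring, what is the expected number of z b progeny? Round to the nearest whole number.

A map distance of 22.8 map units corresponds to a recombination frequency of 0.228.
The F1 is z+ b / z b+, so z b is a recombinant gamete class with expected frequency r/2 = 0.228/2 = 0.1140.
Expected number = 0.1140 × 200 = 22.80 ≈ 23.

23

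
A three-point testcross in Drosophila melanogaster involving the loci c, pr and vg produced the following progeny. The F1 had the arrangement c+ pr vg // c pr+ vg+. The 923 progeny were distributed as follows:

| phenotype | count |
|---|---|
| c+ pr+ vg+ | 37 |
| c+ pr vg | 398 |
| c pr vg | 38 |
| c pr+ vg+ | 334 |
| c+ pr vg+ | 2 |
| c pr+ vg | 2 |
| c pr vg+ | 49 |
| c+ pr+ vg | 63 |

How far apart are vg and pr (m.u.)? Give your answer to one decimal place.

12.6 m.u.

The two rarest classes, c+ pr vg+ and c pr+ vg, are the double crossovers. Comparing them with the parentals, only the vg allele has switched, so vg is the middle locus and the order is pr – vg – c.
Crossovers in the pr–vg interval produce the single-crossover classes c+ pr+ vg and c pr vg+ (63 + 49 = 112) plus the double crossovers (4).
RF(pr–vg) = (112 + 4) / 923 = 116/923 = 0.1257 → 12.6 m.u.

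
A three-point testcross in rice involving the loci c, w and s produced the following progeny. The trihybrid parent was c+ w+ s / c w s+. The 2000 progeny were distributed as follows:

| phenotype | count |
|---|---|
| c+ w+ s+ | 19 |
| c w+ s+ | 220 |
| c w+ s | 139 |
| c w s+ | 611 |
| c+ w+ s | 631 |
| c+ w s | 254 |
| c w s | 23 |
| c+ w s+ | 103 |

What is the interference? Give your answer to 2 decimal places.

The two rarest classes, c+ w+ s+ and c w s, are the double crossovers. Comparing them with the parentals, only the s allele has switched, so s is the middle locus and the order is c – s – w.
c–s: (242 + 42)/2000 = 0.1420; s–w: (474 + 42)/2000 = 0.2580.
Expected DCO frequency = 0.1420 × 0.2580 ≈ 0.03664; observed = 42/2000 ≈ 0.02100.
Coefficient of coincidence = 0.02100/0.03664 ≈ 0.57; interference = 1 − 0.57 = 0.43.

0.43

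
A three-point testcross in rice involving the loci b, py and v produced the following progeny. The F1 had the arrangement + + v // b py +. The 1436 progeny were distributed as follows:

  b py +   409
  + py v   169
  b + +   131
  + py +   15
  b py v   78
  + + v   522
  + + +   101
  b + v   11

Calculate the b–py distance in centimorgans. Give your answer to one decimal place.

The two rarest classes, b + v and + py +, are the double crossovers. Comparing them with the parentals, only the b allele has switched, so b is the middle locus and the order is py – b – v.
Crossovers in the py–b interval produce the single-crossover classes + py v and b + + (169 + 131 = 300) plus the double crossovers (26).
RF(py–b) = (300 + 26) / 1436 = 326/1436 = 0.2270 → 22.7 centimorgans.

22.7 centimorgans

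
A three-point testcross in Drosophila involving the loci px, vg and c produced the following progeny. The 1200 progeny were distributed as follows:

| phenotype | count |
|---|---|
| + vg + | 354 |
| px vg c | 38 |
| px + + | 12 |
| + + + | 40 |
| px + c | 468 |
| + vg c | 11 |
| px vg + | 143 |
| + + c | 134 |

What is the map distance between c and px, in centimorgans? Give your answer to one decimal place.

The two most frequent reciprocal classes, + vg + and px + c, are the parental types, so the F1 was + vg + / px + c.
The two rarest classes, + vg c and px + +, are the double crossovers. Comparing them with the parentals, only the c allele has switched, so c is the middle locus and the order is px – c – vg.
Crossovers in the px–c interval produce the single-crossover classes px vg + and + + c (143 + 134 = 277) plus the double crossovers (23).
RF(px–c) = (277 + 23) / 1200 = 300/1200 = 0.2500 → 25.0 centimorgans.

25.0 centimorgans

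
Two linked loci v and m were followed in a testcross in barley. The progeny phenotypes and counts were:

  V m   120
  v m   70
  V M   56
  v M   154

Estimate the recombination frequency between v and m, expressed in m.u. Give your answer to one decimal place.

The two most frequent classes, V m (120) and v M (154), are the parental types, so the F1 was V m / v M.
The recombinant classes are V M and v m: 56 + 70 = 126.
Recombination frequency = 126/400 = 0.3150 ≈ 31.5%, i.e. 31.5 m.u.

31.5 m.u.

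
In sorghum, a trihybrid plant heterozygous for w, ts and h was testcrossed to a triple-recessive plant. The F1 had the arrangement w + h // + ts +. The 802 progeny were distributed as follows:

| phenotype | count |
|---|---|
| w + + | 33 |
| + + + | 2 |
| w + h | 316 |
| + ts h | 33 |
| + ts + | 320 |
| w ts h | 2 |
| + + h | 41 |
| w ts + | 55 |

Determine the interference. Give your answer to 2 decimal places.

0.54

The two rarest classes, w ts h and + + +, are the double crossovers. Comparing them with the parentals, only the ts allele has switched, so ts is the middle locus and the order is h – ts – w.
h–ts: (66 + 4)/802 = 0.0873; ts–w: (96 + 4)/802 = 0.1247.
Expected DCO frequency = 0.0873 × 0.1247 ≈ 0.01089; observed = 4/802 ≈ 0.00499.
Coefficient of coincidence = 0.00499/0.01089 ≈ 0.46; interference = 1 − 0.46 = 0.54.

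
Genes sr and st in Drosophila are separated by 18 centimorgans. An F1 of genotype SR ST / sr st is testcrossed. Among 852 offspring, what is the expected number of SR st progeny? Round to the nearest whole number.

A map distance of 18 centimorgans corresponds to a recombination frequency of 0.180.
The F1 is SR ST / sr st, so SR st is a recombinant gamete class with expected frequency r/2 = 0.180/2 = 0.0900.
Expected number = 0.0900 × 852 = 76.68 ≈ 77.

77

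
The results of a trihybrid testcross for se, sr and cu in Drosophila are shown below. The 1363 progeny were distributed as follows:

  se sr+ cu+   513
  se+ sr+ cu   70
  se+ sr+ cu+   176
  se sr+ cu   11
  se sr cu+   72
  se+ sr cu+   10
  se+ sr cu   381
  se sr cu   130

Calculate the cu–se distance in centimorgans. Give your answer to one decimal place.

The two most frequent reciprocal classes, se sr+ cu+ and se+ sr cu, are the parental types, so the F1 was se sr+ cu+ / se+ sr cu.
The two rarest classes, se sr+ cu and se+ sr cu+, are the double crossovers. Comparing them with the parentals, only the cu allele has switched, so cu is the middle locus and the order is se – cu – sr.
Crossovers in the se–cu interval produce the single-crossover classes se+ sr+ cu+ and se sr cu (176 + 130 = 306) plus the double crossovers (21).
RF(se–cu) = (306 + 21) / 1363 = 327/1363 = 0.2399 → 24.0 centimorgans.

24.0 centimorgans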